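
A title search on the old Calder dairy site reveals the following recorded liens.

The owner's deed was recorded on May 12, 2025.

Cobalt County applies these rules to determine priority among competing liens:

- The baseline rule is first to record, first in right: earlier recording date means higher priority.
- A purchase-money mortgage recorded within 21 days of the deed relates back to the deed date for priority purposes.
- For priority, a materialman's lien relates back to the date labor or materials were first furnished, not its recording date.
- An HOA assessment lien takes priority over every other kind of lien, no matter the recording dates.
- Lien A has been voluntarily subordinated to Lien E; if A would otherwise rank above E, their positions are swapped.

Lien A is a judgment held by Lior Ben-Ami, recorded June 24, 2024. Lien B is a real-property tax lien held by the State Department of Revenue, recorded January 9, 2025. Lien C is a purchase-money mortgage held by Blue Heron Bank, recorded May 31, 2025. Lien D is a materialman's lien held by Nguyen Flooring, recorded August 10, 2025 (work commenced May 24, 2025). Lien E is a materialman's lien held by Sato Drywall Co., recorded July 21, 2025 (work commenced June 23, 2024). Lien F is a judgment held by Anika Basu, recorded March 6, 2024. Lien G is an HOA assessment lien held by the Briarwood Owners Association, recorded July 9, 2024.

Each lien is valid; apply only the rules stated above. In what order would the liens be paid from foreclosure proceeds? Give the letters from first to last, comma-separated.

G, F, E, A, B, C, D

First, effective dates: C's effective date is the deed date, May 12, 2025; D is treated as recorded May 24, 2025, the work-commencement date; E relates back to June 23, 2024 (work commenced).
G, as an HOA assessment lien, has superpriority and ranks first.
Remaining liens by effective date: F (March 6, 2024), E (June 23, 2024), A (June 24, 2024), B (January 9, 2025), C (May 12, 2025), D (May 24, 2025).
A is already junior to E, so the subordination agreement changes nothing.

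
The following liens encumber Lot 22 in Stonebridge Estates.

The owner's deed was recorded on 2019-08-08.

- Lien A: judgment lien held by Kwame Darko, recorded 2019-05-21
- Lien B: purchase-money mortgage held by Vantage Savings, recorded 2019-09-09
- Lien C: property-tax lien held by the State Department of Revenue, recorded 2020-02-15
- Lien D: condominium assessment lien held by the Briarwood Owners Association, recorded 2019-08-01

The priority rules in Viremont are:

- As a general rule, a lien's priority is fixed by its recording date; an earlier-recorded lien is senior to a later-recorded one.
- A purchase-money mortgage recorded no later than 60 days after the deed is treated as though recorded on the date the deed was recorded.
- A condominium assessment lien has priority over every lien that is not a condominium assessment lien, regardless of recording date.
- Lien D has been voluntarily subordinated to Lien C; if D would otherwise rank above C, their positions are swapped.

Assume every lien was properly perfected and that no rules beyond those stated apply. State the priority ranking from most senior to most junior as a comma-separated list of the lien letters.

C, A, B, D

Effective dates: B was recorded within the 60-day window, so its effective date is the deed date 2019-08-08.
D, as a condominium assessment lien, has superpriority and ranks first.
Ordering the rest by effective date: A (2019-05-21), B (2019-08-08), C (2020-02-15).
D is senior to C before the subordination, so the two trade places.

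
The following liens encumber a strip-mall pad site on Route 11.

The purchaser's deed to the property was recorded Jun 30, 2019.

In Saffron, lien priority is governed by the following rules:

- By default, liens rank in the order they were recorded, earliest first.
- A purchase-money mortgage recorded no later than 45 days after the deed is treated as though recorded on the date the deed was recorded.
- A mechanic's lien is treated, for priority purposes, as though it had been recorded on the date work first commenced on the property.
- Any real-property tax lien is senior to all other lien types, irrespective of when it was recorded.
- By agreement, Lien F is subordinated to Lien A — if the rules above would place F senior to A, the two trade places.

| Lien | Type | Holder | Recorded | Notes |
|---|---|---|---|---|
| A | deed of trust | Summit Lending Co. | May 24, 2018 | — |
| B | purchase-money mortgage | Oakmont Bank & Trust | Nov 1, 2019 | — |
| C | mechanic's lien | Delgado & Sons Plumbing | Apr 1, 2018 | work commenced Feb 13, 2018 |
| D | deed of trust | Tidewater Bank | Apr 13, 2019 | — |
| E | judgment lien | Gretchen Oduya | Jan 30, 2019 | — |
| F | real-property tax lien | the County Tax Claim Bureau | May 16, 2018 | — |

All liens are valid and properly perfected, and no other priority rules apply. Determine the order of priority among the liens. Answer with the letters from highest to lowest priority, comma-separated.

A, C, F, E, D, B

Effective dates: B was recorded 124 days after the deed, outside the 45-day window, so it keeps its recording date; C relates back to Feb 13, 2018 (work commenced).
F, as a real-property tax lien, has superpriority and ranks first.
Ordering the rest by effective date: C (Feb 13, 2018), A (May 24, 2018), E (Jan 30, 2019), D (Apr 13, 2019), B (Nov 1, 2019).
Because F would otherwise rank above A, the subordination swaps them.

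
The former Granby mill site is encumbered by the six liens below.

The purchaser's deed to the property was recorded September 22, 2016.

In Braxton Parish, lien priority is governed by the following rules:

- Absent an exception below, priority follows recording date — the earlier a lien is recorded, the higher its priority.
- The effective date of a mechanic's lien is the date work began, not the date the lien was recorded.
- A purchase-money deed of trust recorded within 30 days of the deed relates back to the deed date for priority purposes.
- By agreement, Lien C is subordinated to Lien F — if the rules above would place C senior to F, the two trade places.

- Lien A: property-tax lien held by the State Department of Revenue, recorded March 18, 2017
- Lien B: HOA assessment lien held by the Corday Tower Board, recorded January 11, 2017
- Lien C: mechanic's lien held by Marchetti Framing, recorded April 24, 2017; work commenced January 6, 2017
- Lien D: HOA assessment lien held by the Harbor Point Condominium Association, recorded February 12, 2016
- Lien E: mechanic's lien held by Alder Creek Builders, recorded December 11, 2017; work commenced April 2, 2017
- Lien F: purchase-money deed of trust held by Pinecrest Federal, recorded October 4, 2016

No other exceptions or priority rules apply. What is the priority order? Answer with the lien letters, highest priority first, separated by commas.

Effective dates: C relates back to January 6, 2017 (work commenced); E's effective date is April 2, 2017, when work began; F was recorded within the 30-day window, so its effective date is the deed date September 22, 2016.
Sorted by effective date: D (February 12, 2016), F (September 22, 2016), C (January 6, 2017), B (January 11, 2017), A (March 18, 2017), E (April 2, 2017).
C is already junior to F, so the subordination agreement changes nothing.

D, F, C, B, A, E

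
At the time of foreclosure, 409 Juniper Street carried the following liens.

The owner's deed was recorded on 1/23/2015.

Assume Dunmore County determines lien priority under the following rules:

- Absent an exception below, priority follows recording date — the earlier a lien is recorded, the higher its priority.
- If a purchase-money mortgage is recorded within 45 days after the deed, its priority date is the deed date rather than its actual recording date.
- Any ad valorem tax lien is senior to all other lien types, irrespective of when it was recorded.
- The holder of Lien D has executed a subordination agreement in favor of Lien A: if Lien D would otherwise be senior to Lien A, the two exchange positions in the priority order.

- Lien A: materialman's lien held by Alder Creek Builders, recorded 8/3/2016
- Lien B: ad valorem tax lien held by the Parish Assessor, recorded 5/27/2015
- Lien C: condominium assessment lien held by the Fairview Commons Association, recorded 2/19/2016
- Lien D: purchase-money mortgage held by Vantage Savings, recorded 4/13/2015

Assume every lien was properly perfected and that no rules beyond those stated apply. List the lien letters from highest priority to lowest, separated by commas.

B, A, C, D

Effective dates: D missed the 45-day window (80 days after the deed), so its recording date stands.
As an ad valorem tax lien, B is senior to every other lien.
Ordering the rest by effective date: D (4/13/2015), C (2/19/2016), A (8/3/2016).
D would otherwise be senior to A, so under the subordination agreement D and A exchange positions.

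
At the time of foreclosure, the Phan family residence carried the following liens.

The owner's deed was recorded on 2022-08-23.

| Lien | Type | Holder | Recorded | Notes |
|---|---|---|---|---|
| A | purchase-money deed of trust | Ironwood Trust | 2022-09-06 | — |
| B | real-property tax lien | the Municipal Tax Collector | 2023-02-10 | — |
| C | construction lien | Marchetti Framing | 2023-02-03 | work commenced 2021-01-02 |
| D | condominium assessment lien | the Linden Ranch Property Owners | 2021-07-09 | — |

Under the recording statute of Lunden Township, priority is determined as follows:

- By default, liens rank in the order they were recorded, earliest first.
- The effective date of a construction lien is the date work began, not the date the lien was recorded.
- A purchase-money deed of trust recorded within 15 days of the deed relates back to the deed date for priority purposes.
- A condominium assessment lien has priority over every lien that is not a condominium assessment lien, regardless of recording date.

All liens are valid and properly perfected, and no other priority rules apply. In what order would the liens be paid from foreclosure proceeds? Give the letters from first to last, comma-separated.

Effective dates after the stated exceptions: A relates back to the deed date 2022-08-23; C's effective date is 2021-01-02, when work began.
D is a condominium assessment lien and takes priority over every other lien.
Ordering the rest by effective date: C (2021-01-02), A (2022-08-23), B (2023-02-10).

D, C, A, B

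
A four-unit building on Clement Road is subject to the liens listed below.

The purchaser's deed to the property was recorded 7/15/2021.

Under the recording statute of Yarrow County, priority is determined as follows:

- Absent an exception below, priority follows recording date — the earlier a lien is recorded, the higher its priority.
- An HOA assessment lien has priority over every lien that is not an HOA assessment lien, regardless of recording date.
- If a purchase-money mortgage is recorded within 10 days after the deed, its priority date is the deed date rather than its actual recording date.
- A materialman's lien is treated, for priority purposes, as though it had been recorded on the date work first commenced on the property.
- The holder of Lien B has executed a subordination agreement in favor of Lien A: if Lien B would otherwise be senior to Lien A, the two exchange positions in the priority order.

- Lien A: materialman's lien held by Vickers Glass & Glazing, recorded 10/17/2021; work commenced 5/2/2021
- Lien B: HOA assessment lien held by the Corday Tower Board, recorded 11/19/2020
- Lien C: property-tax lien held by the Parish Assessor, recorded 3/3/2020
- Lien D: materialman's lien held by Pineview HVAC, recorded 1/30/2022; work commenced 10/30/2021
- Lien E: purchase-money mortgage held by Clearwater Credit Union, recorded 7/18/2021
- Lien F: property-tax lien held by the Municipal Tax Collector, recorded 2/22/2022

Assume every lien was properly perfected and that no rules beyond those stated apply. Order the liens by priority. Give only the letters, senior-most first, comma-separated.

A, C, B, E, D, F

Adjusting effective dates: A relates back to 5/2/2021 (work commenced); D's effective date is 10/30/2021, when work began; E's effective date is the deed date, 7/15/2021.
B is an HOA assessment lien and takes priority over every other lien.
The other liens, earliest effective date first: C (3/3/2020), A (5/2/2021), E (7/15/2021), D (10/30/2021), F (2/22/2022).
The subordination applies — B was senior to A — so B and A swap.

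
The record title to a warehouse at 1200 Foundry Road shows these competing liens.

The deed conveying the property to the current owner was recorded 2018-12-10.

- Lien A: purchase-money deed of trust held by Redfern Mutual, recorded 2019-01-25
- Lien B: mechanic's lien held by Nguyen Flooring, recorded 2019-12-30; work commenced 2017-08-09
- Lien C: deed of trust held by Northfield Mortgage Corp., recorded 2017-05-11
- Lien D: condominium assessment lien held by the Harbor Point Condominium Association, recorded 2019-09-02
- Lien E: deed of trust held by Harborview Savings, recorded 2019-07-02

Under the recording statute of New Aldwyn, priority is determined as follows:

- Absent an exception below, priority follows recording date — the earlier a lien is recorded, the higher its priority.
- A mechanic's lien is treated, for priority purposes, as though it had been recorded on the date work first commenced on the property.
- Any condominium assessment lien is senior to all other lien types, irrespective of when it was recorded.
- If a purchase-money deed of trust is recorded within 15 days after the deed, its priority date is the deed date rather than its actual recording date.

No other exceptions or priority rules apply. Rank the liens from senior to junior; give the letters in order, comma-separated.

Effective dates after the stated exceptions: A was recorded 46 days after the deed, outside the 15-day window, so it keeps its recording date; B relates back to 2017-08-09 (work commenced).
D is a condominium assessment lien, so it outranks all other liens regardless of date.
Remaining liens by effective date: C (2017-05-11), B (2017-08-09), A (2019-01-25), E (2019-07-02).

D, C, B, A, E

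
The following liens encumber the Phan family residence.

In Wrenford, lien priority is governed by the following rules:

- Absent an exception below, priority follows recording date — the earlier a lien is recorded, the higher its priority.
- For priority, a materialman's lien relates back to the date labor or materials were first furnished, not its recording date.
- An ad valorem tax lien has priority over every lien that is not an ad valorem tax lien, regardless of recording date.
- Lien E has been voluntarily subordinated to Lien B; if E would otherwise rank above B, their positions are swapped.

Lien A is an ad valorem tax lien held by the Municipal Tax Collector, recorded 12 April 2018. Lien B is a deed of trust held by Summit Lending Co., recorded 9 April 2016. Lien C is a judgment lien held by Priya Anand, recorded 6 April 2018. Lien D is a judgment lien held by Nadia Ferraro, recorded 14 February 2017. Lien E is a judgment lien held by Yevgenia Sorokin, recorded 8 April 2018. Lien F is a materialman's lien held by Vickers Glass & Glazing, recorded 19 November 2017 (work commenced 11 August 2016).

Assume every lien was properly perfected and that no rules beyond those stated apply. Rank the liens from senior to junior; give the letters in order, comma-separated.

Effective dates after the stated exceptions: F's effective date is 11 August 2016, when work began.
A, as an ad valorem tax lien, has superpriority and ranks first.
Among the remaining liens, by effective date: B (9 April 2016), F (11 August 2016), D (14 February 2017), C (6 April 2018), E (8 April 2018).
Since E is not senior to B, the subordination leaves the order unchanged.

A, B, F, D, C, E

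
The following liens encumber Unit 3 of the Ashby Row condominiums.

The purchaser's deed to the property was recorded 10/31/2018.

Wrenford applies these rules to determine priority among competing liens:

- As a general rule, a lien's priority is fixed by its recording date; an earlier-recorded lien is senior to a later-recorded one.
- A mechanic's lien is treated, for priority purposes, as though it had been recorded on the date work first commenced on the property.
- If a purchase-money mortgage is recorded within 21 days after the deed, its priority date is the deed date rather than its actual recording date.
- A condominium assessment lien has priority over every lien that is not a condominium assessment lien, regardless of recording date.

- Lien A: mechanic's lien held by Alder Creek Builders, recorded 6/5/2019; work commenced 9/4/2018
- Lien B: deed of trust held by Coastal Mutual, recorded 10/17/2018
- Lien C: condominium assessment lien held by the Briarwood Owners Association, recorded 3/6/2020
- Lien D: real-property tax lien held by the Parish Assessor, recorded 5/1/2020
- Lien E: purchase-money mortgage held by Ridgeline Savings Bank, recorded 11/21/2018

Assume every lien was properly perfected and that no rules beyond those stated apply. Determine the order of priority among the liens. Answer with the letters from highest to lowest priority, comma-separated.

Effective dates: A is treated as recorded 9/4/2018, the work-commencement date; E relates back to the deed date 10/31/2018.
C is a condominium assessment lien and takes priority over every other lien.
Ordering the rest by effective date: A (9/4/2018), B (10/17/2018), E (10/31/2018), D (5/1/2020).

C, A, B, E, D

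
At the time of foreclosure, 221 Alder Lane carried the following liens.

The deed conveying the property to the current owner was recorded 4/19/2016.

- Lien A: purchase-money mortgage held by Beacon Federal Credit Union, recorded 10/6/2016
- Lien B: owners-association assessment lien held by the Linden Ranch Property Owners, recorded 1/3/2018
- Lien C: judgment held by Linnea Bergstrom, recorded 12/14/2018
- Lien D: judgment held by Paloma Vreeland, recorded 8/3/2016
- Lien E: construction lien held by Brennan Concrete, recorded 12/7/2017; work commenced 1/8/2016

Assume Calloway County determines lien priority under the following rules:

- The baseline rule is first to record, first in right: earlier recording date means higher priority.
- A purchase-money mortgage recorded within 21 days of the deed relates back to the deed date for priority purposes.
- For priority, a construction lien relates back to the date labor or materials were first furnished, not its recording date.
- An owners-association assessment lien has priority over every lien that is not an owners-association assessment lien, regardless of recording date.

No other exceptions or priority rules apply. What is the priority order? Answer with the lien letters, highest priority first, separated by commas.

Effective dates after the stated exceptions: A was recorded 170 days after the deed, outside the 21-day window, so it keeps its recording date; E is treated as recorded 1/8/2016, the work-commencement date.
B is an owners-association assessment lien and takes priority over every other lien.
Remaining liens by effective date: E (1/8/2016), D (8/3/2016), A (10/6/2016), C (12/14/2018).

B, E, D, A, C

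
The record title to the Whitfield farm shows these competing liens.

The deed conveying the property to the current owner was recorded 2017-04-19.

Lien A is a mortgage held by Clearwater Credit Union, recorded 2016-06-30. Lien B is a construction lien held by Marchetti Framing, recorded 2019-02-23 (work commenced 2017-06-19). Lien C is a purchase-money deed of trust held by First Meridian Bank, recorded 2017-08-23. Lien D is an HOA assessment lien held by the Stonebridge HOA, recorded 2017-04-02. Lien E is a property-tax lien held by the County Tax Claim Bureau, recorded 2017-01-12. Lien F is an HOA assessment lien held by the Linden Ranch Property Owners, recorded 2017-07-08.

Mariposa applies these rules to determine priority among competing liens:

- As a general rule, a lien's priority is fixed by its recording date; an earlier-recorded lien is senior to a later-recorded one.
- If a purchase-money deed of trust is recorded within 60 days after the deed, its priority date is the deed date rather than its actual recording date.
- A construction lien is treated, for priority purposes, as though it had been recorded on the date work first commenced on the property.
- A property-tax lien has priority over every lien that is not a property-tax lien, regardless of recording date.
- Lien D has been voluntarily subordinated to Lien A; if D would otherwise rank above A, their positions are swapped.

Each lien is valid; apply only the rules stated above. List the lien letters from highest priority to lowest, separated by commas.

E, A, D, B, F, C

Effective dates: B is treated as recorded 2017-06-19, the work-commencement date; C was recorded 126 days after the deed, outside the 60-day window, so it keeps its recording date.
E, as a property-tax lien, has superpriority and ranks first.
The other liens, earliest effective date first: A (2016-06-30), D (2017-04-02), B (2017-06-19), F (2017-07-08), C (2017-08-23).
D is already junior to A, so the subordination agreement changes nothing.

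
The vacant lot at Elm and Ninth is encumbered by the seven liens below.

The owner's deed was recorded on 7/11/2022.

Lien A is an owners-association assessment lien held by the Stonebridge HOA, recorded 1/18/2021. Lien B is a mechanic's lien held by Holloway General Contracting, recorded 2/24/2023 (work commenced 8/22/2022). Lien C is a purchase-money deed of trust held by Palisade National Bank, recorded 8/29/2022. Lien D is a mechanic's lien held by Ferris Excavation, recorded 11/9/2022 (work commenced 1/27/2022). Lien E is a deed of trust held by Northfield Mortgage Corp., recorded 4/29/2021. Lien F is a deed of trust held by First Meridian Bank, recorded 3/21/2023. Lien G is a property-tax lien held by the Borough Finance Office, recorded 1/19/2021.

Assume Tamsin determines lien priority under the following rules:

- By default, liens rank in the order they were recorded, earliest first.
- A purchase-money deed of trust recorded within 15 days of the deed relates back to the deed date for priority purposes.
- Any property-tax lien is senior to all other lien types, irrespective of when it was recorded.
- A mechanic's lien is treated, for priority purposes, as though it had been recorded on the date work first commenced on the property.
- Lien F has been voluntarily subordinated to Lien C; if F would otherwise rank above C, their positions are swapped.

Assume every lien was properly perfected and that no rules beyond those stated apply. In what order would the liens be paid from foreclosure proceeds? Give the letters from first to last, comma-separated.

Effective dates: B's effective date is 8/22/2022, when work began; C was recorded 49 days after the deed, outside the 15-day window, so it keeps its recording date; D relates back to 1/27/2022 (work commenced).
G is a property-tax lien, so it outranks all other liens regardless of date.
Among the remaining liens, by effective date: A (1/18/2021), E (4/29/2021), D (1/27/2022), B (8/22/2022), C (8/29/2022), F (3/21/2023).
F is already junior to C, so the subordination agreement changes nothing.

G, A, E, D, B, C, F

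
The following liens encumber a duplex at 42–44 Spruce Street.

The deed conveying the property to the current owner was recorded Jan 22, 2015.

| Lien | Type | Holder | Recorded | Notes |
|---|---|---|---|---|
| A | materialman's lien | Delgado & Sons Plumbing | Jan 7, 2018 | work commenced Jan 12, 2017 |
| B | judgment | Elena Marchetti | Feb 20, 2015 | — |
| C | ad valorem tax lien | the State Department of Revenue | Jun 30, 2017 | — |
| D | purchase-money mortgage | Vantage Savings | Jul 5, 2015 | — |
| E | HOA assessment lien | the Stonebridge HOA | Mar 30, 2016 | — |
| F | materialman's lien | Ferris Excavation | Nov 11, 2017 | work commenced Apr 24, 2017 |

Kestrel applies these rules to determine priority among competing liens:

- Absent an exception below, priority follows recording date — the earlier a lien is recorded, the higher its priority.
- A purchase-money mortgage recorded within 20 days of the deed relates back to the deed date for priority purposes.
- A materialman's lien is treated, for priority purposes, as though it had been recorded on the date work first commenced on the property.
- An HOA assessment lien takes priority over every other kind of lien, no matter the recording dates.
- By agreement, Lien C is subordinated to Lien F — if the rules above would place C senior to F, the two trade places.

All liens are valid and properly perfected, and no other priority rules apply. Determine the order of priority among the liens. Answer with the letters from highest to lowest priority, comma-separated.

Adjusting effective dates: A's effective date is Jan 12, 2017, when work began; D was recorded 164 days after the deed — beyond 20 days — so no relation-back applies; F is treated as recorded Apr 24, 2017, the work-commencement date.
As an HOA assessment lien, E is senior to every other lien.
The other liens, earliest effective date first: B (Feb 20, 2015), D (Jul 5, 2015), A (Jan 12, 2017), F (Apr 24, 2017), C (Jun 30, 2017).
Since C is not senior to F, the subordination leaves the order unchanged.

E, B, D, A, F, C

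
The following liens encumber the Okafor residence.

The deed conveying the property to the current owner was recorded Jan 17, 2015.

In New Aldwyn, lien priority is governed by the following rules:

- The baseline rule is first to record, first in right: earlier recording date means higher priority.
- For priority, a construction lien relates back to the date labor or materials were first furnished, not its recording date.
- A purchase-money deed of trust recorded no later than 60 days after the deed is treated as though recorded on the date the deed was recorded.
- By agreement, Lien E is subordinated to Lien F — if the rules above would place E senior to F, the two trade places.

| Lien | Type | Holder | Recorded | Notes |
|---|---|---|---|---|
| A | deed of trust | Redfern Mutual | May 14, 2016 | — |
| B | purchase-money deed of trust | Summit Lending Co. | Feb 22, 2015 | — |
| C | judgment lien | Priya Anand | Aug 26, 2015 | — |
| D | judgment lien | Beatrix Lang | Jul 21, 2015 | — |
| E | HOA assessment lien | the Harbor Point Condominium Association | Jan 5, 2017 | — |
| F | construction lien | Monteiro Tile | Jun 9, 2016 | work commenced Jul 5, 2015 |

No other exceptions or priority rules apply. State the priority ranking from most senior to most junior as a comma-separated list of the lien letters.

B, F, D, C, A, E

Effective dates: B was recorded within the 60-day window, so its effective date is the deed date Jan 17, 2015; F's effective date is Jul 5, 2015, when work began.
By effective date, earliest first: B (Jan 17, 2015), F (Jul 5, 2015), D (Jul 21, 2015), C (Aug 26, 2015), A (May 14, 2016), E (Jan 5, 2017).
E is already junior to F, so the subordination agreement changes nothing.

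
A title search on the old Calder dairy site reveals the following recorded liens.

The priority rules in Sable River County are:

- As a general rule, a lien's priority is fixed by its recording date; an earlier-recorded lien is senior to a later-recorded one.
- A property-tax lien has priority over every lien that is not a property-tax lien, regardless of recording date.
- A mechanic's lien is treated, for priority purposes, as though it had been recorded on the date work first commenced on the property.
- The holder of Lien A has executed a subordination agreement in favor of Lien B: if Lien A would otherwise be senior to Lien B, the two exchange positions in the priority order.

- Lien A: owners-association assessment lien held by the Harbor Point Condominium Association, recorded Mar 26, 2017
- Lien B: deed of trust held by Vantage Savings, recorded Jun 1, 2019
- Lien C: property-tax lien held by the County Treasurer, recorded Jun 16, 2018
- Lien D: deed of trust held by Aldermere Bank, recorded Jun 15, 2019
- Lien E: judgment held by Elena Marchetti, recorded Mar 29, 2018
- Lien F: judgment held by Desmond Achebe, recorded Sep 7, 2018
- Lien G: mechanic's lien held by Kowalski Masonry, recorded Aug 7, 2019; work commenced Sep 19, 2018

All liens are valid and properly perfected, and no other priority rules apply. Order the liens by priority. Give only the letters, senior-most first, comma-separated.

C, B, E, F, G, A, D

First, effective dates: G is treated as recorded Sep 19, 2018, the work-commencement date.
C is a property-tax lien and takes priority over every other lien.
Remaining liens by effective date: A (Mar 26, 2017), E (Mar 29, 2018), F (Sep 7, 2018), G (Sep 19, 2018), B (Jun 1, 2019), D (Jun 15, 2019).
A would otherwise be senior to B, so under the subordination agreement A and B exchange positions.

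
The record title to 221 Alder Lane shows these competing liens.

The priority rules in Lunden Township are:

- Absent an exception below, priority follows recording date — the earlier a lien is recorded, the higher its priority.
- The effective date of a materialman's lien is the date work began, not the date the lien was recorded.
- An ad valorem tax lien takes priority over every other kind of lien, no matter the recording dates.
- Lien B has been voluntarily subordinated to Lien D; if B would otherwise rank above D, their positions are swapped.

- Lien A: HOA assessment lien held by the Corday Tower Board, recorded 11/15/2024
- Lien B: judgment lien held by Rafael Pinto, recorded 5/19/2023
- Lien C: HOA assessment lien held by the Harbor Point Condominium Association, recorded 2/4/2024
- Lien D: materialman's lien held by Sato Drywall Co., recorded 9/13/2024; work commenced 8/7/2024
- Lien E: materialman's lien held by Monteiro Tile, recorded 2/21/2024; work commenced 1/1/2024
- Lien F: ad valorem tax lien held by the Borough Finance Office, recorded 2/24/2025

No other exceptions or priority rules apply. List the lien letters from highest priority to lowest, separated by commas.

F, D, E, C, B, A

First, effective dates: D is treated as recorded 8/7/2024, the work-commencement date; E is treated as recorded 1/1/2024, the work-commencement date.
F is an ad valorem tax lien, so it outranks all other liens regardless of date.
Among the remaining liens, by effective date: B (5/19/2023), E (1/1/2024), C (2/4/2024), D (8/7/2024), A (11/15/2024).
The subordination applies — B was senior to D — so B and D swap.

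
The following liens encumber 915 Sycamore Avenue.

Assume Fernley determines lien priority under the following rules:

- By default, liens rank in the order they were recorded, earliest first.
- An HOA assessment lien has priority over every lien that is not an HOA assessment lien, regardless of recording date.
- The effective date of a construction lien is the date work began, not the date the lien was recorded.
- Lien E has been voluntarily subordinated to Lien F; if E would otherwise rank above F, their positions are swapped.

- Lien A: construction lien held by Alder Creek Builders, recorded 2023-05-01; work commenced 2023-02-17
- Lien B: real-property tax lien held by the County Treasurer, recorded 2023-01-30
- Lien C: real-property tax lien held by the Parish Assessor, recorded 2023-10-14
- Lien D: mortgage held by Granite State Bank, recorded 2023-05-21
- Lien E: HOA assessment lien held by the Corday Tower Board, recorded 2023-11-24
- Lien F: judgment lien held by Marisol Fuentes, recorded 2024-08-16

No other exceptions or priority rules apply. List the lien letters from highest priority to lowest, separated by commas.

F, B, A, D, C, E

Effective dates: A's effective date is 2023-02-17, when work began.
E is an HOA assessment lien, so it outranks all other liens regardless of date.
Among the remaining liens, by effective date: B (2023-01-30), A (2023-02-17), D (2023-05-21), C (2023-10-14), F (2024-08-16).
Because E would otherwise rank above F, the subordination swaps them.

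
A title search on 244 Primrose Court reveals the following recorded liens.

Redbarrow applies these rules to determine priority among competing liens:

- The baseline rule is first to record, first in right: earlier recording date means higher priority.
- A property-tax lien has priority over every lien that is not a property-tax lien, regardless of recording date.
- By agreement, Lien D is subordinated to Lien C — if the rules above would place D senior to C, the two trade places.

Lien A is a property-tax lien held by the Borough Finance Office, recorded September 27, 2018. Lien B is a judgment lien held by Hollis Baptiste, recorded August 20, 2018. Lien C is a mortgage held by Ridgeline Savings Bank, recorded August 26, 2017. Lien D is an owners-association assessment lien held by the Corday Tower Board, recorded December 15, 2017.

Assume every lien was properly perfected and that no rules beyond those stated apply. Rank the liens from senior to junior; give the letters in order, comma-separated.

A, C, D, B

A is a property-tax lien, so it outranks all other liens regardless of date.
Remaining liens by effective date: C (August 26, 2017), D (December 15, 2017), B (August 20, 2018).
D is already junior to C, so the subordination agreement changes nothing.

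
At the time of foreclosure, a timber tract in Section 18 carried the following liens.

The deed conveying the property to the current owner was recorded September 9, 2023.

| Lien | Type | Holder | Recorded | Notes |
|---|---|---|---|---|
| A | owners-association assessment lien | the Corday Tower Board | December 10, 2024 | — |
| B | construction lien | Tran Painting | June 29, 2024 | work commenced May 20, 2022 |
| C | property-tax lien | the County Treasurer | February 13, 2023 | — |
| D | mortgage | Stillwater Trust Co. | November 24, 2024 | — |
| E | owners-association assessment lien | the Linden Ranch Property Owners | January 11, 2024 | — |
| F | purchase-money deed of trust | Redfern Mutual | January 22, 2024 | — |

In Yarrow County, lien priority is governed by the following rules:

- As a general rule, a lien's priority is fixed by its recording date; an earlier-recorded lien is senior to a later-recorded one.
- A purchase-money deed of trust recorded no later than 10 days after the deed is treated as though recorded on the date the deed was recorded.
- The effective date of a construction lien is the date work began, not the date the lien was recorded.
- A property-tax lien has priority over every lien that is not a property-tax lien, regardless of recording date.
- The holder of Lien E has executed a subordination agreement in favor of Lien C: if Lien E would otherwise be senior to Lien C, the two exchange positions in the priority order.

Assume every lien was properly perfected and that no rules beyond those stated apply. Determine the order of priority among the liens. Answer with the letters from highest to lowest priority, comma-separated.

C, B, E, F, D, A

First, effective dates: B's effective date is May 20, 2022, when work began; F was recorded 135 days after the deed — beyond 10 days — so no relation-back applies.
C is a property-tax lien, so it outranks all other liens regardless of date.
The other liens, earliest effective date first: B (May 20, 2022), E (January 11, 2024), F (January 22, 2024), D (November 24, 2024), A (December 10, 2024).
E already ranks below C; the subordination has no effect.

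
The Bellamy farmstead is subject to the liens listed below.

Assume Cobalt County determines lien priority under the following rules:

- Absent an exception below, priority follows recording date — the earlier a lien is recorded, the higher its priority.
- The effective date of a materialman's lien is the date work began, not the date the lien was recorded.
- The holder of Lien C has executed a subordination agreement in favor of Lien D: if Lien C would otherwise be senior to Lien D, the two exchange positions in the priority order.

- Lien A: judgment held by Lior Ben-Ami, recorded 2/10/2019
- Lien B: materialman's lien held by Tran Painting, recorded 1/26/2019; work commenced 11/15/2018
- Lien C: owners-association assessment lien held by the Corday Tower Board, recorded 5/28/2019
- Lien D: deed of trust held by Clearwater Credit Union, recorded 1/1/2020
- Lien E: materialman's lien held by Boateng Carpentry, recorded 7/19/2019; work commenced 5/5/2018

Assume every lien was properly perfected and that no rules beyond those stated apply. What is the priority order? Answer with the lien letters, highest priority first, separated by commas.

Effective dates: B is treated as recorded 11/15/2018, the work-commencement date; E is treated as recorded 5/5/2018, the work-commencement date.
By effective date, earliest first: E (5/5/2018), B (11/15/2018), A (2/10/2019), C (5/28/2019), D (1/1/2020).
The subordination applies — C was senior to D — so C and D swap.

E, B, A, D, C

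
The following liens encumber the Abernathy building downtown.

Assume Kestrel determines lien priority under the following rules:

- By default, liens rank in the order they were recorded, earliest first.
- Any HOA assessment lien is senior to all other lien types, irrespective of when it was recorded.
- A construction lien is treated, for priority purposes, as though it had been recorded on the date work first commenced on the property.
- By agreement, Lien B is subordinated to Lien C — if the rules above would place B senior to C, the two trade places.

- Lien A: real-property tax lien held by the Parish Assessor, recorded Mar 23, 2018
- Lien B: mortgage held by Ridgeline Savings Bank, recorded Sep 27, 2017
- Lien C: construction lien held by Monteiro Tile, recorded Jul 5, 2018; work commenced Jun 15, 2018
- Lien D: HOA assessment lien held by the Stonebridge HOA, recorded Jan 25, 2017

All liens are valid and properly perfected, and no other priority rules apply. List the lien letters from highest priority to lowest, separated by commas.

Effective dates: C is treated as recorded Jun 15, 2018, the work-commencement date.
D is an HOA assessment lien, so it outranks all other liens regardless of date.
Among the remaining liens, by effective date: B (Sep 27, 2017), A (Mar 23, 2018), C (Jun 15, 2018).
Because B would otherwise rank above C, the subordination swaps them.

D, C, A, B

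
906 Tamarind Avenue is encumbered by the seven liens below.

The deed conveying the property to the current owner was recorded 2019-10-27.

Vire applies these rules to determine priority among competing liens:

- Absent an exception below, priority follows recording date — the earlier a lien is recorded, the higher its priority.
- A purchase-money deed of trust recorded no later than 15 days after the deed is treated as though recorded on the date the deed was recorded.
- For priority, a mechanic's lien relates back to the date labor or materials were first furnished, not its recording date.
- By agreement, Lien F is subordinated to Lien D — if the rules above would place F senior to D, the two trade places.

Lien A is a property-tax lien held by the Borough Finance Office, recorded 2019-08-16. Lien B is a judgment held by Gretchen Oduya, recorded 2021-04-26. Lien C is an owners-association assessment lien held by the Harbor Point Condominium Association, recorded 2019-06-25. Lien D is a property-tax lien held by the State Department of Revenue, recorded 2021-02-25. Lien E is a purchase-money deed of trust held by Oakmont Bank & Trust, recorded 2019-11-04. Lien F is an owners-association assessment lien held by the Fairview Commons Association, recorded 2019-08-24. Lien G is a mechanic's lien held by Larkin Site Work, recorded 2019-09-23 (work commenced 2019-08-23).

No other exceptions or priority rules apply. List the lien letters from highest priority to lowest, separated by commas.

Adjusting effective dates: E's effective date is the deed date, 2019-10-27; G relates back to 2019-08-23 (work commenced).
Ordering by effective date: C (2019-06-25), A (2019-08-16), G (2019-08-23), F (2019-08-24), E (2019-10-27), D (2021-02-25), B (2021-04-26).
F is senior to D before the subordination, so the two trade places.

C, A, G, D, E, F, B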